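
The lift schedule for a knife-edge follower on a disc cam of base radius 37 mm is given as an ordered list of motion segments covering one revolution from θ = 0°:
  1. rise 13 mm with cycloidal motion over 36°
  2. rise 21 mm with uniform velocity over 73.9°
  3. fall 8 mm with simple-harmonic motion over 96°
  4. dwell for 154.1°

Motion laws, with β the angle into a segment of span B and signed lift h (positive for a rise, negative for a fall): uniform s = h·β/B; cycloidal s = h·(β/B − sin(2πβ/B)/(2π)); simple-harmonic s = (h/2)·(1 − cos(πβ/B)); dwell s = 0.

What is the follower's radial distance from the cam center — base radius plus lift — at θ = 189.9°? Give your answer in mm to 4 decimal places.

seg 1 [0°–36°] cycloidal, h=13: full span → s += 13 → s = 13.0000
seg 2 [36°–109.9°] uniform, h=21: full span → s += 21 → s = 34.0000
seg 3 [109.9°–205.9°] simple-harmonic, h=-8: θ=189.9° here. β=80, B=96. -8/2·(1 − cos(π·0.8333)) = -7.4641 → s = 26.5359
radial distance = base radius + s = 37 + 26.5359 = 63.5359

63.5359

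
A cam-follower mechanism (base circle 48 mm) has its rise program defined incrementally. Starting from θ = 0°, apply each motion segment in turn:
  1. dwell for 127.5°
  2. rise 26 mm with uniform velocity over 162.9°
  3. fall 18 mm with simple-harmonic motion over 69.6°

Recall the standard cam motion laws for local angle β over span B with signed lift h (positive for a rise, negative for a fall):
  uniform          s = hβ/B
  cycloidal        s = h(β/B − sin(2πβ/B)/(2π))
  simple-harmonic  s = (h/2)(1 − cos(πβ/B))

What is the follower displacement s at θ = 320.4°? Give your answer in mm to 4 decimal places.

seg 1 [0°–127.5°] dwell: s stays 0.0000
seg 2 [127.5°–290.4°] uniform, h=26: full span → s += 26 → s = 26.0000
seg 3 [290.4°–360°] simple-harmonic, h=-18: θ=320.4° here. β=30, B=69.6. -18/2·(1 − cos(π·0.4310)) = -7.0653 → s = 18.9347

18.9347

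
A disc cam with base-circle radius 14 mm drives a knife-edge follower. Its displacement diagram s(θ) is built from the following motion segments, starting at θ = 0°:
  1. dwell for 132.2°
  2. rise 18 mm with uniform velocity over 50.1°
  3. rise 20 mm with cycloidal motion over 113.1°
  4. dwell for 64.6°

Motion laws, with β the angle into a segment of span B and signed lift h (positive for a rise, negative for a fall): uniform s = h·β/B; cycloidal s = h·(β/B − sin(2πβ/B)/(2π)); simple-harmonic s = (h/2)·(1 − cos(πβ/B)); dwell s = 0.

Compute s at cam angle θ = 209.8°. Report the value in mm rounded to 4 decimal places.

seg 1 [0°–132.2°] dwell: s stays 0.0000
seg 2 [132.2°–182.3°] uniform, h=18: full span → s += 18 → s = 18.0000
seg 3 [182.3°–295.4°] cycloidal, h=20: θ=209.8° here. β=27.5, B=113.1. 20·(0.2431 − sin(2π·0.2431)/(2π)) = 1.6828 → s = 19.6828

19.6828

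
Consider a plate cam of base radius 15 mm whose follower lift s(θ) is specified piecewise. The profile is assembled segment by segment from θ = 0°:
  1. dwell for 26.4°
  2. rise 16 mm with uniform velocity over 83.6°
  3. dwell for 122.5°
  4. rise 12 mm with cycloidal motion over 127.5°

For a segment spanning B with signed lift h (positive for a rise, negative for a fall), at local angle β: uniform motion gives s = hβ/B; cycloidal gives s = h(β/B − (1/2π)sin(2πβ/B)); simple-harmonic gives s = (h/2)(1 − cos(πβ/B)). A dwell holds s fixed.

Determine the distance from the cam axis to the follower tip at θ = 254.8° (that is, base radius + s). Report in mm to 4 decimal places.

seg 1 [0°–26.4°] dwell: s stays 0.0000
seg 2 [26.4°–110°] uniform, h=16: full span → s += 16 → s = 16.0000
seg 3 [110°–232.5°] dwell: s stays 16.0000
seg 4 [232.5°–360°] cycloidal, h=12: θ=254.8° here. β=22.3, B=127.5. 12·(0.1749 − sin(2π·0.1749)/(2π)) = 0.3977 → s = 16.3977
radial distance = base radius + s = 15 + 16.3977 = 31.3977

31.3977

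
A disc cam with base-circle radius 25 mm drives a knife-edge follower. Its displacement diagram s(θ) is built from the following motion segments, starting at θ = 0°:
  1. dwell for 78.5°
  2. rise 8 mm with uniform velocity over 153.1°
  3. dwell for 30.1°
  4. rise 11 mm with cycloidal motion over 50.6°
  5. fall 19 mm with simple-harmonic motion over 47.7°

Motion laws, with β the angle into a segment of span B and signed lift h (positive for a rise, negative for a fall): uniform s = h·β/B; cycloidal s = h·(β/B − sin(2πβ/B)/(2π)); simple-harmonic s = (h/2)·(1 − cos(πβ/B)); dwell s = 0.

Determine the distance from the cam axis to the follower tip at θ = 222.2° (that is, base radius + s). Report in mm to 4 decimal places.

seg 1 [0°–78.5°] dwell: s stays 0.0000
seg 2 [78.5°–231.6°] uniform, h=8: θ=222.2° here. β=143.7, B=153.1. 8·143.7/153.1 = 7.5088 → s = 7.5088
radial distance = base radius + s = 25 + 7.5088 = 32.5088

32.5088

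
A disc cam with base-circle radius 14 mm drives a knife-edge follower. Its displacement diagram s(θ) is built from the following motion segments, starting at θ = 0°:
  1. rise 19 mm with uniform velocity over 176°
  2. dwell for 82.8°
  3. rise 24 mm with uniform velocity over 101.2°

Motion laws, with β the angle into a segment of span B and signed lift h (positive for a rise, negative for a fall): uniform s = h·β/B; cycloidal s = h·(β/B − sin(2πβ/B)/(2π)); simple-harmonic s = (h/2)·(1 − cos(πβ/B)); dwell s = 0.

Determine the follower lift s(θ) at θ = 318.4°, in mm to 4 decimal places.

seg 1 [0°–176°] uniform, h=19: full span → s += 19 → s = 19.0000
seg 2 [176°–258.8°] dwell: s stays 19.0000
seg 3 [258.8°–360°] uniform, h=24: θ=318.4° here. β=59.6, B=101.2. 24·59.6/101.2 = 14.1344 → s = 33.1344

33.1344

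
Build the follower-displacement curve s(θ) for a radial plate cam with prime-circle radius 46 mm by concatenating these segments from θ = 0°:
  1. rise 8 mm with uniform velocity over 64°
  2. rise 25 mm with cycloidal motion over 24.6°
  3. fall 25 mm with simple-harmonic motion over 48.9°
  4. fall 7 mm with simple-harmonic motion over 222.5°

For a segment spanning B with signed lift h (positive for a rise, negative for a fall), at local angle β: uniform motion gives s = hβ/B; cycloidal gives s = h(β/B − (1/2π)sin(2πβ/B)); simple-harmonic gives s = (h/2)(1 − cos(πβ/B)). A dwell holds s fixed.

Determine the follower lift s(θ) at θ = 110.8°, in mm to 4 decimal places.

seg 1 [0°–64°] uniform, h=8: full span → s += 8 → s = 8.0000
seg 2 [64°–88.6°] cycloidal, h=25: full span → s += 25 → s = 33.0000
seg 3 [88.6°–137.5°] simple-harmonic, h=-25: θ=110.8° here. β=22.2, B=48.9. -25/2·(1 − cos(π·0.4540)) = -10.6994 → s = 22.3006

22.3006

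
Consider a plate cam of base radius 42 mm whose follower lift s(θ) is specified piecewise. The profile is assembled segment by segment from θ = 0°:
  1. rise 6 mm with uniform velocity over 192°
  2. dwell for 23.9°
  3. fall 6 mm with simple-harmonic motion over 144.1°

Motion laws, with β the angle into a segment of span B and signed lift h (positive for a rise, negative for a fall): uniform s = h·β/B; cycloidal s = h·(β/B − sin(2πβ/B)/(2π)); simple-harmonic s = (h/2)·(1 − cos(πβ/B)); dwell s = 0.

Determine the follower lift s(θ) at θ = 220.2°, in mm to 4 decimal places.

seg 1 [0°–192°] uniform, h=6: full span → s += 6 → s = 6.0000
seg 2 [192°–215.9°] dwell: s stays 6.0000
seg 3 [215.9°–360°] simple-harmonic, h=-6: θ=220.2° here. β=4.3, B=144.1. -6/2·(1 − cos(π·0.0298)) = -0.0132 → s = 5.9868

5.9868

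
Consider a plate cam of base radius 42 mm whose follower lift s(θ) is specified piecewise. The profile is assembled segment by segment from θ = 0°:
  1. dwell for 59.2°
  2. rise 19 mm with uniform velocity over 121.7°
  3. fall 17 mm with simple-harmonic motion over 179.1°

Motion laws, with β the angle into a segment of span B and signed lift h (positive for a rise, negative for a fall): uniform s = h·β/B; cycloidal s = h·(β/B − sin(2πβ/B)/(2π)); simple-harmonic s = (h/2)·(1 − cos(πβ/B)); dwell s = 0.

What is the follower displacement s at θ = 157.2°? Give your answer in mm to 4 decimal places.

seg 1 [0°–59.2°] dwell: s stays 0.0000
seg 2 [59.2°–180.9°] uniform, h=19: θ=157.2° here. β=98, B=121.7. 19·98/121.7 = 15.2999 → s = 15.2999

15.2999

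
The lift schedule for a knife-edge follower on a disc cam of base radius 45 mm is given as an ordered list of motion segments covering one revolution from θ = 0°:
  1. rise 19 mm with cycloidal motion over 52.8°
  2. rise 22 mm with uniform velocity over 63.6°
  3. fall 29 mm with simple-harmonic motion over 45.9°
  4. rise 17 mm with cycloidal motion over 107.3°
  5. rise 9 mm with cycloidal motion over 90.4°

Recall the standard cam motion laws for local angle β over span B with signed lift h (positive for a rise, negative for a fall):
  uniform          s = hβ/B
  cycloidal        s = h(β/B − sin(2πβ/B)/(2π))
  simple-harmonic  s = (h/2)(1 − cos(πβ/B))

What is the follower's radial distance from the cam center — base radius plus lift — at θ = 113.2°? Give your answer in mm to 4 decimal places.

seg 1 [0°–52.8°] cycloidal, h=19: full span → s += 19 → s = 19.0000
seg 2 [52.8°–116.4°] uniform, h=22: θ=113.2° here. β=60.4, B=63.6. 22·60.4/63.6 = 20.8931 → s = 39.8931
radial distance = base radius + s = 45 + 39.8931 = 84.8931

84.8931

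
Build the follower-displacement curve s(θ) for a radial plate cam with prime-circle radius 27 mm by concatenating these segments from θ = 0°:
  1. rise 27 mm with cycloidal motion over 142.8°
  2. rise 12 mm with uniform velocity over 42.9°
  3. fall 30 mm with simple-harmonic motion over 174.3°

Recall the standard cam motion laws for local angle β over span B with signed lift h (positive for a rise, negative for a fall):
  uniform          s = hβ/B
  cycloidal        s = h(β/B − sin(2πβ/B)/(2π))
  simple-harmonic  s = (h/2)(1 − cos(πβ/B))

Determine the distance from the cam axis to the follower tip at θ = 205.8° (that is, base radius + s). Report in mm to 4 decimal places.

seg 1 [0°–142.8°] cycloidal, h=27: full span → s += 27 → s = 27.0000
seg 2 [142.8°–185.7°] uniform, h=12: full span → s += 12 → s = 39.0000
seg 3 [185.7°–360°] simple-harmonic, h=-30: θ=205.8° here. β=20.1, B=174.3. -30/2·(1 − cos(π·0.1153)) = -0.9737 → s = 38.0263
radial distance = base radius + s = 27 + 38.0263 = 65.0263

65.0263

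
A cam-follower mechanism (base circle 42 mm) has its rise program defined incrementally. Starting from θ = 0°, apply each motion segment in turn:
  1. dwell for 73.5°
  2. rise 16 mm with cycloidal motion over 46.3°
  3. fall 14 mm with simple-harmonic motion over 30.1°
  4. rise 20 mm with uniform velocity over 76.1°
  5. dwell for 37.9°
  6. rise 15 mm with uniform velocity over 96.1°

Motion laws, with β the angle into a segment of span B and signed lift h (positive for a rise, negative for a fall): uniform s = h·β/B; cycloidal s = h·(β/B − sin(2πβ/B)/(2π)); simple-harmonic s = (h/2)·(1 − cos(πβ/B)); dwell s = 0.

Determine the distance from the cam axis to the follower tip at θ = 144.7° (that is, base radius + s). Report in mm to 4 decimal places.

seg 1 [0°–73.5°] dwell: s stays 0.0000
seg 2 [73.5°–119.8°] cycloidal, h=16: full span → s += 16 → s = 16.0000
seg 3 [119.8°–149.9°] simple-harmonic, h=-14: θ=144.7° here. β=24.9, B=30.1. -14/2·(1 − cos(π·0.8272)) = -12.9941 → s = 3.0059
radial distance = base radius + s = 42 + 3.0059 = 45.0059

45.0059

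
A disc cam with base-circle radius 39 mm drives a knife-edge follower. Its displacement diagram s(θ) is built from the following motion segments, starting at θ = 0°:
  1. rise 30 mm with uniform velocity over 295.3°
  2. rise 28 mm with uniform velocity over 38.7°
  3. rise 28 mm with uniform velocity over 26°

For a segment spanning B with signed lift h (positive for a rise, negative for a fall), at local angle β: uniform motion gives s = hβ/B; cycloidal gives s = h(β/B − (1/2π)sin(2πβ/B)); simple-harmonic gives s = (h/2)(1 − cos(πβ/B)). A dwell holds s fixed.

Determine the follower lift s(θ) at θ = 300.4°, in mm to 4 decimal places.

seg 1 [0°–295.3°] uniform, h=30: full span → s += 30 → s = 30.0000
seg 2 [295.3°–334°] uniform, h=28: θ=300.4° here. β=5.1, B=38.7. 28·5.1/38.7 = 3.6899 → s = 33.6899

33.6899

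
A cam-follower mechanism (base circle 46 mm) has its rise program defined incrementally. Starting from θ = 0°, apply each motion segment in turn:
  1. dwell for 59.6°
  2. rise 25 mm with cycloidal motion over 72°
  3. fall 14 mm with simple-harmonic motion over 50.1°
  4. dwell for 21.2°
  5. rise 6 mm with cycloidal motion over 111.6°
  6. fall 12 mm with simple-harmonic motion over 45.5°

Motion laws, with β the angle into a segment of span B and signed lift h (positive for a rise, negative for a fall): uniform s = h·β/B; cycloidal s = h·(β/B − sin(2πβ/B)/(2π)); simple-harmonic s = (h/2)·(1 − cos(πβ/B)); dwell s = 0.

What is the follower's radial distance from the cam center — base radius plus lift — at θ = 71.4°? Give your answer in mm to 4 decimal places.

seg 1 [0°–59.6°] dwell: s stays 0.0000
seg 2 [59.6°–131.6°] cycloidal, h=25: θ=71.4° here. β=11.8, B=72. 25·(0.1639 − sin(2π·0.1639)/(2π)) = 0.6867 → s = 0.6867
radial distance = base radius + s = 46 + 0.6867 = 46.6867

46.6867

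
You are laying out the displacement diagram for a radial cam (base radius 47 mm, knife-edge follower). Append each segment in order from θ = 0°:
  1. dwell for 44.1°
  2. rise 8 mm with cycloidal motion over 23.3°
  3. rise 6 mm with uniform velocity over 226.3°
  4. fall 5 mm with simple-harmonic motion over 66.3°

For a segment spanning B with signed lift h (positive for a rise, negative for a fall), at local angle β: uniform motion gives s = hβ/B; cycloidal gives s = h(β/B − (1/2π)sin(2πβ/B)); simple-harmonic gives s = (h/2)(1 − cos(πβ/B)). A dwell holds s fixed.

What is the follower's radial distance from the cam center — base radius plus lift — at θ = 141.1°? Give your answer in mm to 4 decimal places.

seg 1 [0°–44.1°] dwell: s stays 0.0000
seg 2 [44.1°–67.4°] cycloidal, h=8: full span → s += 8 → s = 8.0000
seg 3 [67.4°–293.7°] uniform, h=6: θ=141.1° here. β=73.7, B=226.3. 6·73.7/226.3 = 1.9540 → s = 9.9540
radial distance = base radius + s = 47 + 9.9540 = 56.9540

56.9540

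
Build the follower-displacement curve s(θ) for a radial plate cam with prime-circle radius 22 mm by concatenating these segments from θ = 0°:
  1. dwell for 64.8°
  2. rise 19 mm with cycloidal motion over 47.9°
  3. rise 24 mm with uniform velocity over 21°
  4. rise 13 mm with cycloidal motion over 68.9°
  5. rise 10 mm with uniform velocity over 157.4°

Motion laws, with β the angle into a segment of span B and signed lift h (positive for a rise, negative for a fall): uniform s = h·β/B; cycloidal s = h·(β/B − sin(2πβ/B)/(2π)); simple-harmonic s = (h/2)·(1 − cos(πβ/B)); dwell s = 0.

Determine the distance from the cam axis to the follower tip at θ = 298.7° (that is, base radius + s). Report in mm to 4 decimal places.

seg 1 [0°–64.8°] dwell: s stays 0.0000
seg 2 [64.8°–112.7°] cycloidal, h=19: full span → s += 19 → s = 19.0000
seg 3 [112.7°–133.7°] uniform, h=24: full span → s += 24 → s = 43.0000
seg 4 [133.7°–202.6°] cycloidal, h=13: full span → s += 13 → s = 56.0000
seg 5 [202.6°–360°] uniform, h=10: θ=298.7° here. β=96.1, B=157.4. 10·96.1/157.4 = 6.1055 → s = 62.1055
radial distance = base radius + s = 22 + 62.1055 = 84.1055

84.1055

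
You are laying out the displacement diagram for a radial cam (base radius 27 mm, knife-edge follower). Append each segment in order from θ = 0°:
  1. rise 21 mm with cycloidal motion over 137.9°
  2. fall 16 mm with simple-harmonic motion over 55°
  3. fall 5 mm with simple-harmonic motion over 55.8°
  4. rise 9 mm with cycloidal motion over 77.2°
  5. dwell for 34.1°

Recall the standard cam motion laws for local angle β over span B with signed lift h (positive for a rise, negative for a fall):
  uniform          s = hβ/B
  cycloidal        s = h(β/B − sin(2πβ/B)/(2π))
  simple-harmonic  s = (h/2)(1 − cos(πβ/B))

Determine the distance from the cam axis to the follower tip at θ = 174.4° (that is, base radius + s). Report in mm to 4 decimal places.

seg 1 [0°–137.9°] cycloidal, h=21: full span → s += 21 → s = 21.0000
seg 2 [137.9°–192.9°] simple-harmonic, h=-16: θ=174.4° here. β=36.5, B=55. -16/2·(1 − cos(π·0.6636)) = -11.9339 → s = 9.0661
radial distance = base radius + s = 27 + 9.0661 = 36.0661

36.0661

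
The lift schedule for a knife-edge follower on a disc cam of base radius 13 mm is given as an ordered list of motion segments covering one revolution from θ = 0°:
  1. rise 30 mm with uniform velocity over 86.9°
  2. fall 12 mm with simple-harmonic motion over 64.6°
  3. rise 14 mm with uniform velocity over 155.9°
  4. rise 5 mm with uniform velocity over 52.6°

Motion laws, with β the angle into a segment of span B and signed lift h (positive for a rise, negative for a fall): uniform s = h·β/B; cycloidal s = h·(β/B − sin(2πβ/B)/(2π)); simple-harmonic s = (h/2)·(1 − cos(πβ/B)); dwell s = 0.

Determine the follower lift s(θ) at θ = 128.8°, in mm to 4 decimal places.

seg 1 [0°–86.9°] uniform, h=30: full span → s += 30 → s = 30.0000
seg 2 [86.9°–151.5°] simple-harmonic, h=-12: θ=128.8° here. β=41.9, B=64.6. -12/2·(1 − cos(π·0.6486)) = -8.7005 → s = 21.2995

21.2995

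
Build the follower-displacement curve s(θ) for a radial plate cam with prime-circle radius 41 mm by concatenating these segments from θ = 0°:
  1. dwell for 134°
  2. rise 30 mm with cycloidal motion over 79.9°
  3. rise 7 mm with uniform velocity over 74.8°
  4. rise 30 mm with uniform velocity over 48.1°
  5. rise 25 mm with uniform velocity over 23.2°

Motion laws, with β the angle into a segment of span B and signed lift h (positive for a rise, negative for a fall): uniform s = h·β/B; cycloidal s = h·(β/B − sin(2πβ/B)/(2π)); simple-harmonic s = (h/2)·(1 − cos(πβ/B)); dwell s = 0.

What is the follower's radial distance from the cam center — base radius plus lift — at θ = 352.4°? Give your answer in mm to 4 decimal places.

seg 1 [0°–134°] dwell: s stays 0.0000
seg 2 [134°–213.9°] cycloidal, h=30: full span → s += 30 → s = 30.0000
seg 3 [213.9°–288.7°] uniform, h=7: full span → s += 7 → s = 37.0000
seg 4 [288.7°–336.8°] uniform, h=30: full span → s += 30 → s = 67.0000
seg 5 [336.8°–360°] uniform, h=25: θ=352.4° here. β=15.6, B=23.2. 25·15.6/23.2 = 16.8103 → s = 83.8103
radial distance = base radius + s = 41 + 83.8103 = 124.8103

124.8103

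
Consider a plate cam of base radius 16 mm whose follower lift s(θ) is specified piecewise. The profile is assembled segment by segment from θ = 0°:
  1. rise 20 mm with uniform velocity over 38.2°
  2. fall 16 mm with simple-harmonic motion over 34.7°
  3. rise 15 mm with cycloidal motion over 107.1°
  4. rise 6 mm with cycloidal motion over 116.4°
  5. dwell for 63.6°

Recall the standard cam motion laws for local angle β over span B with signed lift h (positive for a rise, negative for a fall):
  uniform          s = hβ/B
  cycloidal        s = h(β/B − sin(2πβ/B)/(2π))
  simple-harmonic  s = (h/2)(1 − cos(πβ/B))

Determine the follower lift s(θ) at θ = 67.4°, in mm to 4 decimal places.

seg 1 [0°–38.2°] uniform, h=20: full span → s += 20 → s = 20.0000
seg 2 [38.2°–72.9°] simple-harmonic, h=-16: θ=67.4° here. β=29.2, B=34.7. -16/2·(1 − cos(π·0.8415)) = -15.0285 → s = 4.9715

4.9715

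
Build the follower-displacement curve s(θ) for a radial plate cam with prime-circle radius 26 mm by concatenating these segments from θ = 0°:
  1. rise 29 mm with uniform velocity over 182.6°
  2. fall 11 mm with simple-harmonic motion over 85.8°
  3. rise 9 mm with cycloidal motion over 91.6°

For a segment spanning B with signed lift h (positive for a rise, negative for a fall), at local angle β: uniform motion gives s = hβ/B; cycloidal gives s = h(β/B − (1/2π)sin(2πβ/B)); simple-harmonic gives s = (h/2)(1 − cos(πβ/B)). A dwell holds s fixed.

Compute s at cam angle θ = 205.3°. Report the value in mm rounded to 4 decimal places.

seg 1 [0°–182.6°] uniform, h=29: full span → s += 29 → s = 29.0000
seg 2 [182.6°–268.4°] simple-harmonic, h=-11: θ=205.3° here. β=22.7, B=85.8. -11/2·(1 − cos(π·0.2646)) = -1.7929 → s = 27.2071

27.2071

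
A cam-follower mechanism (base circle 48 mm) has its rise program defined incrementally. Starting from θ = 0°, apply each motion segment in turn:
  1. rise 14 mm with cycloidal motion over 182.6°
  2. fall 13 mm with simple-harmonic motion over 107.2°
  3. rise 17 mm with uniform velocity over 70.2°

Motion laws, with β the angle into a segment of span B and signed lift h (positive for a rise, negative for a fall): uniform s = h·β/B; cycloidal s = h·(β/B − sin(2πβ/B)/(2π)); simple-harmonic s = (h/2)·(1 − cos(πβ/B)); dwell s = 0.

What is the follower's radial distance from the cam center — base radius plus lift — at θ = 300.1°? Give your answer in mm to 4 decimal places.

seg 1 [0°–182.6°] cycloidal, h=14: full span → s += 14 → s = 14.0000
seg 2 [182.6°–289.8°] simple-harmonic, h=-13: full span → s += -13 → s = 1.0000
seg 3 [289.8°–360°] uniform, h=17: θ=300.1° here. β=10.3, B=70.2. 17·10.3/70.2 = 2.4943 → s = 3.4943
radial distance = base radius + s = 48 + 3.4943 = 51.4943

51.4943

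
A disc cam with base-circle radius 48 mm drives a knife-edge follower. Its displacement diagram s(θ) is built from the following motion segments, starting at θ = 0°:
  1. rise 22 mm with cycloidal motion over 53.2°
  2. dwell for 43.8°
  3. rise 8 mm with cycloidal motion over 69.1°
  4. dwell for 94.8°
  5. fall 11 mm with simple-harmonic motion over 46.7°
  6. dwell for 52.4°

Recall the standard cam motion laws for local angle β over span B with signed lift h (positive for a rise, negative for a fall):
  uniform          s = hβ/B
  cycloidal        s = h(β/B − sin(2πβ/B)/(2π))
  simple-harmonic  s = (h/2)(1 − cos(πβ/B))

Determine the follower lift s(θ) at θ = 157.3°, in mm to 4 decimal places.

seg 1 [0°–53.2°] cycloidal, h=22: full span → s += 22 → s = 22.0000
seg 2 [53.2°–97°] dwell: s stays 22.0000
seg 3 [97°–166.1°] cycloidal, h=8: θ=157.3° here. β=60.3, B=69.1. 8·(0.8726 − sin(2π·0.8726)/(2π)) = 7.8947 → s = 29.8947

29.8947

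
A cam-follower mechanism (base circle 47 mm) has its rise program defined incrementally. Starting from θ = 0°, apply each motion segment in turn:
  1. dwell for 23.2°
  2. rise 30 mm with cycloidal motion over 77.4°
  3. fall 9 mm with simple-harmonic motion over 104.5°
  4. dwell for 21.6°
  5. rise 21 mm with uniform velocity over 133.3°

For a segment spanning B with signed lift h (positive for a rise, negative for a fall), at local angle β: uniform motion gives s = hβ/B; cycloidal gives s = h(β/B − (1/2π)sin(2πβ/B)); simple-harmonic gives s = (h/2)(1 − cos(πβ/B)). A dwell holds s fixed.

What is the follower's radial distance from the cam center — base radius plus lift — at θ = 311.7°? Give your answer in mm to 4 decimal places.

seg 1 [0°–23.2°] dwell: s stays 0.0000
seg 2 [23.2°–100.6°] cycloidal, h=30: full span → s += 30 → s = 30.0000
seg 3 [100.6°–205.1°] simple-harmonic, h=-9: full span → s += -9 → s = 21.0000
seg 4 [205.1°–226.7°] dwell: s stays 21.0000
seg 5 [226.7°–360°] uniform, h=21: θ=311.7° here. β=85, B=133.3. 21·85/133.3 = 13.3908 → s = 34.3908
radial distance = base radius + s = 47 + 34.3908 = 81.3908

81.3908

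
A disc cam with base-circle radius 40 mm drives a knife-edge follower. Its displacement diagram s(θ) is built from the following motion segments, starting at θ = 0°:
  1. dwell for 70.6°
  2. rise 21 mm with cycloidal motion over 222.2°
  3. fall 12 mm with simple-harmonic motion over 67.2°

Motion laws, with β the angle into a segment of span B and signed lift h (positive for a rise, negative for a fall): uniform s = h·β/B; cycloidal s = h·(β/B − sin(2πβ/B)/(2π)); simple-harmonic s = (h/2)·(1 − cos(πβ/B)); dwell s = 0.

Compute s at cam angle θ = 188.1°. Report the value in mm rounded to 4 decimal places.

seg 1 [0°–70.6°] dwell: s stays 0.0000
seg 2 [70.6°–292.8°] cycloidal, h=21: θ=188.1° here. β=117.5, B=222.2. 21·(0.5288 − sin(2π·0.5288)/(2π)) = 11.7064 → s = 11.7064

11.7064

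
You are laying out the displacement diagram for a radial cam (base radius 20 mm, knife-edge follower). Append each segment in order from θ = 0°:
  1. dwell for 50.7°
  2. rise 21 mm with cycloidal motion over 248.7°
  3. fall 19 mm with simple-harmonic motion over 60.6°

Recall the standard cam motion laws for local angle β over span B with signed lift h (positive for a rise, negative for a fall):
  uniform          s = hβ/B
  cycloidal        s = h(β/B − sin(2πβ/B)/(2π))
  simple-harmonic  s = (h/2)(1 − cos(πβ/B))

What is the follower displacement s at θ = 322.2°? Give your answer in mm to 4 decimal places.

seg 1 [0°–50.7°] dwell: s stays 0.0000
seg 2 [50.7°–299.4°] cycloidal, h=21: full span → s += 21 → s = 21.0000
seg 3 [299.4°–360°] simple-harmonic, h=-19: θ=322.2° here. β=22.8, B=60.6. -19/2·(1 − cos(π·0.3762)) = -5.8987 → s = 15.1013

15.1013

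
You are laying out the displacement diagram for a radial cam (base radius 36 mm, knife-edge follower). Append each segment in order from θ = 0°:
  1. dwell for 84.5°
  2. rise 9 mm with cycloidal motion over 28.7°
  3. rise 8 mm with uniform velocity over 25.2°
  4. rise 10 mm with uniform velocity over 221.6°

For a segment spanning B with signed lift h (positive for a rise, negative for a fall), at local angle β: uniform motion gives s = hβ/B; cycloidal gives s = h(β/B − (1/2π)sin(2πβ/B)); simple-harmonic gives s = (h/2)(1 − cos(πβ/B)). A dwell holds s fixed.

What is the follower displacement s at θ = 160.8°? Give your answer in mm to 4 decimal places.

seg 1 [0°–84.5°] dwell: s stays 0.0000
seg 2 [84.5°–113.2°] cycloidal, h=9: full span → s += 9 → s = 9.0000
seg 3 [113.2°–138.4°] uniform, h=8: full span → s += 8 → s = 17.0000
seg 4 [138.4°–360°] uniform, h=10: θ=160.8° here. β=22.4, B=221.6. 10·22.4/221.6 = 1.0108 → s = 18.0108

18.0108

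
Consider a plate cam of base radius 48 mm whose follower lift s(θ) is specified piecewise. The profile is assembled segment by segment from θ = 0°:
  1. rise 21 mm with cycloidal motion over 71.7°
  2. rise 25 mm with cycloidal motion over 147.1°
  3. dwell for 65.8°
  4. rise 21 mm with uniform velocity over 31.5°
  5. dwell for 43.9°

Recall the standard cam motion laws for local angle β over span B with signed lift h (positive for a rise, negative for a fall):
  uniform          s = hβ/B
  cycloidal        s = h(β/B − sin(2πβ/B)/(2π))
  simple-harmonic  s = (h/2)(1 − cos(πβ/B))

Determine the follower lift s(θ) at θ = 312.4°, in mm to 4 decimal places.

seg 1 [0°–71.7°] cycloidal, h=21: full span → s += 21 → s = 21.0000
seg 2 [71.7°–218.8°] cycloidal, h=25: full span → s += 25 → s = 46.0000
seg 3 [218.8°–284.6°] dwell: s stays 46.0000
seg 4 [284.6°–316.1°] uniform, h=21: θ=312.4° here. β=27.8, B=31.5. 21·27.8/31.5 = 18.5333 → s = 64.5333

64.5333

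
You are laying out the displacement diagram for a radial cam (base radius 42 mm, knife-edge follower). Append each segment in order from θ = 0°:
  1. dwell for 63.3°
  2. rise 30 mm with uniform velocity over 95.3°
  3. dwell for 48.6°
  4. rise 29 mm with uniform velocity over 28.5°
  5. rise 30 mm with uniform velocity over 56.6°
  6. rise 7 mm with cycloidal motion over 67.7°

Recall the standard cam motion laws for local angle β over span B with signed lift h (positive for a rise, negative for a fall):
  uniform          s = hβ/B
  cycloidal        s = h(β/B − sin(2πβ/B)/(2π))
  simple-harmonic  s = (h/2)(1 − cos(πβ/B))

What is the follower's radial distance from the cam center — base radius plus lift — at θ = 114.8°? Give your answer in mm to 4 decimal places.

seg 1 [0°–63.3°] dwell: s stays 0.0000
seg 2 [63.3°–158.6°] uniform, h=30: θ=114.8° here. β=51.5, B=95.3. 30·51.5/95.3 = 16.2120 → s = 16.2120
radial distance = base radius + s = 42 + 16.2120 = 58.2120

58.2120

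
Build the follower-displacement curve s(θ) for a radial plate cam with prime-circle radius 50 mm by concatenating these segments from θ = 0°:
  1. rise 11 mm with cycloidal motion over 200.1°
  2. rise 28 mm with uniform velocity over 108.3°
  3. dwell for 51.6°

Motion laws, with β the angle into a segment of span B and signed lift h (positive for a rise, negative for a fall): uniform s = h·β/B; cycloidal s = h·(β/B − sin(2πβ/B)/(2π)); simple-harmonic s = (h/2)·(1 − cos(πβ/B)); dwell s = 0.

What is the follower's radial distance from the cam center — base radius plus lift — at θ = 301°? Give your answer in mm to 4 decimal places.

seg 1 [0°–200.1°] cycloidal, h=11: full span → s += 11 → s = 11.0000
seg 2 [200.1°–308.4°] uniform, h=28: θ=301° here. β=100.9, B=108.3. 28·100.9/108.3 = 26.0868 → s = 37.0868
radial distance = base radius + s = 50 + 37.0868 = 87.0868

87.0868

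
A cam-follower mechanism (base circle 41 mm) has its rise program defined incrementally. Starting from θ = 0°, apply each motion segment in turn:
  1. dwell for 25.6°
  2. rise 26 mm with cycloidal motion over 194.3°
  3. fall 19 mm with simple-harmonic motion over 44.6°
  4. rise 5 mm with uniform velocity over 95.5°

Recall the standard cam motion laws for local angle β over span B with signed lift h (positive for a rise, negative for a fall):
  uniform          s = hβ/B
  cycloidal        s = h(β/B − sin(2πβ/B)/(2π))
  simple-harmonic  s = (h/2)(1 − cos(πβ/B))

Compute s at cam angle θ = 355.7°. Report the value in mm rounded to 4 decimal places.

seg 1 [0°–25.6°] dwell: s stays 0.0000
seg 2 [25.6°–219.9°] cycloidal, h=26: full span → s += 26 → s = 26.0000
seg 3 [219.9°–264.5°] simple-harmonic, h=-19: full span → s += -19 → s = 7.0000
seg 4 [264.5°–360°] uniform, h=5: θ=355.7° here. β=91.2, B=95.5. 5·91.2/95.5 = 4.7749 → s = 11.7749

11.7749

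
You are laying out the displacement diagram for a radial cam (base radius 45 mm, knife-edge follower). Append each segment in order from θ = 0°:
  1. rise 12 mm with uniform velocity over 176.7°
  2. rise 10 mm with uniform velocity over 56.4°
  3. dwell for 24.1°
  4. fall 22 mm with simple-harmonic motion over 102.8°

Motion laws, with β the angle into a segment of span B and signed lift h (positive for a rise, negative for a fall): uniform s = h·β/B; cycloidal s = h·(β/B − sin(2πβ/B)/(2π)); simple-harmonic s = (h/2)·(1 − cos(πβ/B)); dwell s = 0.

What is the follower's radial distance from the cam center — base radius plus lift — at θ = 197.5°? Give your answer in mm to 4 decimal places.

seg 1 [0°–176.7°] uniform, h=12: full span → s += 12 → s = 12.0000
seg 2 [176.7°–233.1°] uniform, h=10: θ=197.5° here. β=20.8, B=56.4. 10·20.8/56.4 = 3.6879 → s = 15.6879
radial distance = base radius + s = 45 + 15.6879 = 60.6879

60.6879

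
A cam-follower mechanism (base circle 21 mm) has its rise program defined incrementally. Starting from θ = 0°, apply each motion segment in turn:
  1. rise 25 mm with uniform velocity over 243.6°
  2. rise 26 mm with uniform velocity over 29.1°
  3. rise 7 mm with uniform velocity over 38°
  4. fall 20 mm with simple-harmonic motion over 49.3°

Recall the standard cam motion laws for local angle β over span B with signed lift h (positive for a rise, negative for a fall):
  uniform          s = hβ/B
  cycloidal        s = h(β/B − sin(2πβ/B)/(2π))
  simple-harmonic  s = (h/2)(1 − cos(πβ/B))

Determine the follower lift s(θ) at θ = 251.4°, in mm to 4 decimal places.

seg 1 [0°–243.6°] uniform, h=25: full span → s += 25 → s = 25.0000
seg 2 [243.6°–272.7°] uniform, h=26: θ=251.4° here. β=7.8, B=29.1. 26·7.8/29.1 = 6.9691 → s = 31.9691

31.9691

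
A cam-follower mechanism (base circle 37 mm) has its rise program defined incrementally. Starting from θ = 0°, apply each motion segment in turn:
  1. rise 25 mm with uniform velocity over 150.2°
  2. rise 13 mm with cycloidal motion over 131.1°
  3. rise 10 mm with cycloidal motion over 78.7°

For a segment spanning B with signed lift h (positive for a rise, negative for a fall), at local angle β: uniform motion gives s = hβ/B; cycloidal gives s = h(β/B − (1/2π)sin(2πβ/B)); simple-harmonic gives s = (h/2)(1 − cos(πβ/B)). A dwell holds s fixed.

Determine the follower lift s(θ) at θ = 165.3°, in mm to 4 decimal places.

seg 1 [0°–150.2°] uniform, h=25: full span → s += 25 → s = 25.0000
seg 2 [150.2°–281.3°] cycloidal, h=13: θ=165.3° here. β=15.1, B=131.1. 13·(0.1152 − sin(2π·0.1152)/(2π)) = 0.1273 → s = 25.1273

25.1273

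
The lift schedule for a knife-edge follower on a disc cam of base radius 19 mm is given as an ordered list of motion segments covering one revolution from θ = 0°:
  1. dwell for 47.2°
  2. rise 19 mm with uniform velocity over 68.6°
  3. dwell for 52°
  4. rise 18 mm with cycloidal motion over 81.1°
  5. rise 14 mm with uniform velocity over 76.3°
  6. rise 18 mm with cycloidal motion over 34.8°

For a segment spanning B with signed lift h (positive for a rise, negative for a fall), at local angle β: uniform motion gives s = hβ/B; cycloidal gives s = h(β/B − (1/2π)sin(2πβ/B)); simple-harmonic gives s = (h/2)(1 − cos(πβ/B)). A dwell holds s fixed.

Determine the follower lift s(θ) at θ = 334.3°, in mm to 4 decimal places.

seg 1 [0°–47.2°] dwell: s stays 0.0000
seg 2 [47.2°–115.8°] uniform, h=19: full span → s += 19 → s = 19.0000
seg 3 [115.8°–167.8°] dwell: s stays 19.0000
seg 4 [167.8°–248.9°] cycloidal, h=18: full span → s += 18 → s = 37.0000
seg 5 [248.9°–325.2°] uniform, h=14: full span → s += 14 → s = 51.0000
seg 6 [325.2°–360°] cycloidal, h=18: θ=334.3° here. β=9.1, B=34.8. 18·(0.2615 − sin(2π·0.2615)/(2π)) = 1.8496 → s = 52.8496

52.8496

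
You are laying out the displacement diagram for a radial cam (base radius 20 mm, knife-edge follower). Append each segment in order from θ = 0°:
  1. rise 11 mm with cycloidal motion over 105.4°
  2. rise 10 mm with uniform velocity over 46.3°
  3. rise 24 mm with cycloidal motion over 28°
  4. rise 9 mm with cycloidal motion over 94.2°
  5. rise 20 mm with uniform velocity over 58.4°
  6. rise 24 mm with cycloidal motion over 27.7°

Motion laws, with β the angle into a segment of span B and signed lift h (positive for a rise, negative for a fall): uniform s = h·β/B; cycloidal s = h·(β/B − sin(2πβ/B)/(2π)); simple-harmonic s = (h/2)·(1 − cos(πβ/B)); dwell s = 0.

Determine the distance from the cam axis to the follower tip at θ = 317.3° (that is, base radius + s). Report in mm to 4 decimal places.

seg 1 [0°–105.4°] cycloidal, h=11: full span → s += 11 → s = 11.0000
seg 2 [105.4°–151.7°] uniform, h=10: full span → s += 10 → s = 21.0000
seg 3 [151.7°–179.7°] cycloidal, h=24: full span → s += 24 → s = 45.0000
seg 4 [179.7°–273.9°] cycloidal, h=9: full span → s += 9 → s = 54.0000
seg 5 [273.9°–332.3°] uniform, h=20: θ=317.3° here. β=43.4, B=58.4. 20·43.4/58.4 = 14.8630 → s = 68.8630
radial distance = base radius + s = 20 + 68.8630 = 88.8630

88.8630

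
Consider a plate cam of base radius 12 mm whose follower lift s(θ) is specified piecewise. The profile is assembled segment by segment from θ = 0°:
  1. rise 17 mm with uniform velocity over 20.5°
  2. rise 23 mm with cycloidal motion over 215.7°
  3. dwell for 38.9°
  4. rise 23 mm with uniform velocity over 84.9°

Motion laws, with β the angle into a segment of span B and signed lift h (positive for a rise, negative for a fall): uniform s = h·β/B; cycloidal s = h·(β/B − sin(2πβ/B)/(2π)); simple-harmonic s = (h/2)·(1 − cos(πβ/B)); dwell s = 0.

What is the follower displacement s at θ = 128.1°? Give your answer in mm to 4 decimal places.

seg 1 [0°–20.5°] uniform, h=17: full span → s += 17 → s = 17.0000
seg 2 [20.5°–236.2°] cycloidal, h=23: θ=128.1° here. β=107.6, B=215.7. 23·(0.4988 − sin(2π·0.4988)/(2π)) = 11.4467 → s = 28.4467

28.4467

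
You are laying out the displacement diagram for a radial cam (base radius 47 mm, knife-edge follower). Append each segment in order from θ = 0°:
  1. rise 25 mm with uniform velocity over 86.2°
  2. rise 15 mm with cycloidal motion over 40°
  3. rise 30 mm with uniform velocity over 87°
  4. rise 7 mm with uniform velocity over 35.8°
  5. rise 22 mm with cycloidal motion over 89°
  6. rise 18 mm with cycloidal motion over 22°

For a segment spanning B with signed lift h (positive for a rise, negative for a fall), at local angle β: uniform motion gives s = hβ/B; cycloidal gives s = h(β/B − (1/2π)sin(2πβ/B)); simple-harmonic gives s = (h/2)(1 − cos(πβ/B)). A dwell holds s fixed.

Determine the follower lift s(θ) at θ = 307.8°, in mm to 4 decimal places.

seg 1 [0°–86.2°] uniform, h=25: full span → s += 25 → s = 25.0000
seg 2 [86.2°–126.2°] cycloidal, h=15: full span → s += 15 → s = 40.0000
seg 3 [126.2°–213.2°] uniform, h=30: full span → s += 30 → s = 70.0000
seg 4 [213.2°–249°] uniform, h=7: full span → s += 7 → s = 77.0000
seg 5 [249°–338°] cycloidal, h=22: θ=307.8° here. β=58.8, B=89. 22·(0.6607 − sin(2π·0.6607)/(2π)) = 17.4991 → s = 94.4991

94.4991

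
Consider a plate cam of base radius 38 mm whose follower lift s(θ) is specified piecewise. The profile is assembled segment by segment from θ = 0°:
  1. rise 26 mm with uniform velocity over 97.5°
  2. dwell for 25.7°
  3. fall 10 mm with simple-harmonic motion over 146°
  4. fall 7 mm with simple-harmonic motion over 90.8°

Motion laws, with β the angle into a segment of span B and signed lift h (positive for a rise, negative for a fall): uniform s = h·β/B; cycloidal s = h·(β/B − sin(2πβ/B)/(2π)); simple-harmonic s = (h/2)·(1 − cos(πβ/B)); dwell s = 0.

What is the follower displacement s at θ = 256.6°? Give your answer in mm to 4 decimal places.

seg 1 [0°–97.5°] uniform, h=26: full span → s += 26 → s = 26.0000
seg 2 [97.5°–123.2°] dwell: s stays 26.0000
seg 3 [123.2°–269.2°] simple-harmonic, h=-10: θ=256.6° here. β=133.4, B=146. -10/2·(1 − cos(π·0.9137)) = -9.8174 → s = 16.1826

16.1826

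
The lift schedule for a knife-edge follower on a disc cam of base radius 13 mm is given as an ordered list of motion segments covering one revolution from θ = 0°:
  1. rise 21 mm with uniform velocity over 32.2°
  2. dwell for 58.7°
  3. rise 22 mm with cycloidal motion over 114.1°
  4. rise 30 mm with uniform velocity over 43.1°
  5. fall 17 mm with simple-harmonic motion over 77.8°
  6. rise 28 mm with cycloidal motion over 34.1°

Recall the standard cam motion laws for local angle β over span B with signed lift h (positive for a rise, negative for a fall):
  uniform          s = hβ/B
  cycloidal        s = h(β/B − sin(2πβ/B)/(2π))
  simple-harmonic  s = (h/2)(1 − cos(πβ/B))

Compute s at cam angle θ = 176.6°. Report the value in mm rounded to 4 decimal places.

seg 1 [0°–32.2°] uniform, h=21: full span → s += 21 → s = 21.0000
seg 2 [32.2°–90.9°] dwell: s stays 21.0000
seg 3 [90.9°–205°] cycloidal, h=22: θ=176.6° here. β=85.7, B=114.1. 22·(0.7511 − sin(2π·0.7511)/(2π)) = 20.0254 → s = 41.0254

41.0254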